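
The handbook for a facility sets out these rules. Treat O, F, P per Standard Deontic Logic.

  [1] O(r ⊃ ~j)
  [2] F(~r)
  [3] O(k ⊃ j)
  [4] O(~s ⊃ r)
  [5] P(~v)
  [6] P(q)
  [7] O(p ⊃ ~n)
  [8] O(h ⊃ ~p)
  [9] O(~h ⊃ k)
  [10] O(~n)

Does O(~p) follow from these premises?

Yes

Premise 2 is F(~r), i.e. O(r).
With premise 1, O(r ⊃ ~j), the K-axiom yields O(~j).
Premise 3, O(k ⊃ j), contraposes to O(~j ⊃ ~k); with O(~j) we get O(~k).
Premise 9 is O(~h ⊃ k); contrapositively O(~k ⊃ h). Since O(~k) holds, K gives O(h).
Premise 8 is O(h ⊃ ~p); since O(h), deontic closure gives O(~p).
Premises 4, 5, 6, 7, 10 do not contribute to this derivation.
So O(~p) follows.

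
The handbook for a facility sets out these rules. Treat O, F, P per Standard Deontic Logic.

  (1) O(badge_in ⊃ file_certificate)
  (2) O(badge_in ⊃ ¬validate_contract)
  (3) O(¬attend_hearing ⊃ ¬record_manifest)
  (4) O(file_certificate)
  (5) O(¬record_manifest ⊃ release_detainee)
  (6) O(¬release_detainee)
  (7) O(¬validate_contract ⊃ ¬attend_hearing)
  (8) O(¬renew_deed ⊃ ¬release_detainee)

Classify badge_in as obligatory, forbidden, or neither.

Premise 6 states O(¬release_detainee) outright.
Premise 5, O(¬record_manifest ⊃ release_detainee), contraposes to O(¬release_detainee ⊃ record_manifest); with O(¬release_detainee) we get O(record_manifest).
The contrapositive of premise 3 (O(¬attend_hearing ⊃ ¬record_manifest)) is O(record_manifest ⊃ attend_hearing), and O(record_manifest) is already established, so O(attend_hearing).
The contrapositive of premise 7 (O(¬validate_contract ⊃ ¬attend_hearing)) is O(attend_hearing ⊃ validate_contract), and O(attend_hearing) is already established, so O(validate_contract).
Premise 2 is O(badge_in ⊃ ¬validate_contract); contrapositively O(validate_contract ⊃ ¬badge_in). Since O(validate_contract) holds, K gives O(¬badge_in).
Premises 1, 4, 8 do not contribute to this derivation.
Thus O(¬badge_in), which is F(badge_in): badge_in is forbidden.

Forbidden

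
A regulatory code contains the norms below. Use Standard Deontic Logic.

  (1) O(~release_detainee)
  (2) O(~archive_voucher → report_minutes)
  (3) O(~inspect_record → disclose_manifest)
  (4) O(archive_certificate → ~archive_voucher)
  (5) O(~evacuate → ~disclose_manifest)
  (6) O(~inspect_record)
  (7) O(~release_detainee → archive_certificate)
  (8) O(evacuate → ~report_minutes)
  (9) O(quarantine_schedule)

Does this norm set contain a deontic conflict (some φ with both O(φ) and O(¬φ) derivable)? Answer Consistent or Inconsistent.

Premise 6 states O(~inspect_record) outright.
Premise 3 is O(~inspect_record → disclose_manifest); since O(~inspect_record), deontic closure gives O(disclose_manifest).
Premise 5 is O(~evacuate → ~disclose_manifest); contrapositively O(disclose_manifest → evacuate). Since O(disclose_manifest) holds, K gives O(evacuate).
Applying K to premise 8 (O(evacuate → ~report_minutes)) and O(evacuate) yields O(~report_minutes).
The contrapositive of premise 2 (O(~archive_voucher → report_minutes)) is O(~report_minutes → archive_voucher), and O(~report_minutes) is already established, so O(archive_voucher).
Premise 4, O(archive_certificate → ~archive_voucher), contraposes to O(archive_voucher → ~archive_certificate); with O(archive_voucher) we get O(~archive_certificate).
The contrapositive of premise 7 (O(~release_detainee → archive_certificate)) is O(~archive_certificate → release_detainee), and O(~archive_certificate) is already established, so O(release_detainee).
However, premise 1 gives O(~release_detainee).
We now have both O(release_detainee) and O(~release_detainee) — release_detainee is simultaneously obligatory and forbidden, violating the D-axiom.

Inconsistent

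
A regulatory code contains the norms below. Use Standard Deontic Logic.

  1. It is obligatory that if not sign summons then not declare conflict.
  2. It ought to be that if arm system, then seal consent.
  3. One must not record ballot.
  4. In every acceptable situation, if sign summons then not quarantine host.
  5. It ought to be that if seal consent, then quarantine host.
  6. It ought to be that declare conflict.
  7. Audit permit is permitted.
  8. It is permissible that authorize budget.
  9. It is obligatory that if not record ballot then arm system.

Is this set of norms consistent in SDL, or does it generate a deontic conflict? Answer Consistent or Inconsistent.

Inconsistent

Premise 3 is F(record_ballot), i.e. O(¬record_ballot).
From O(¬record_ballot) and premise 9, O(¬record_ballot → arm_system), we obtain O(arm_system).
Applying K to premise 2 (O(arm_system → seal_consent)) and O(arm_system) yields O(seal_consent).
With premise 5, O(seal_consent → quarantine_host), the K-axiom yields O(quarantine_host).
The contrapositive of premise 4 (O(sign_summons → ¬quarantine_host)) is O(quarantine_host → ¬sign_summons), and O(quarantine_host) is already established, so O(¬sign_summons).
Applying K to premise 1 (O(¬sign_summons → ¬declare_conflict)) and O(¬sign_summons) yields O(¬declare_conflict).
However, premise 6 gives O(declare_conflict).
We now have both O(¬declare_conflict) and O(declare_conflict) — declare_conflict is simultaneously obligatory and forbidden, violating the D-axiom.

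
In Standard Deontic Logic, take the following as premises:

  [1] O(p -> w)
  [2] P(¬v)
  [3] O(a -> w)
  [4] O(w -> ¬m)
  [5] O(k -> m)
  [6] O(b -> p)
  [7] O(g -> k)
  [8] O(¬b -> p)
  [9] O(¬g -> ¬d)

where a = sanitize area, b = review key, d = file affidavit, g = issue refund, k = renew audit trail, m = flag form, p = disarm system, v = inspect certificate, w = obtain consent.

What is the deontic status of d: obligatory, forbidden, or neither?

Forbidden

By case analysis on b: premise 6 gives O(b -> p) and premise 8 gives O(¬b -> p), so O(p) either way.
With premise 1, O(p -> w), the K-axiom yields O(w).
From O(w) and premise 4, O(w -> ¬m), we obtain O(¬m).
Premise 5, O(k -> m), contraposes to O(¬m -> ¬k); with O(¬m) we get O(¬k).
Premise 7, O(g -> k), contraposes to O(¬k -> ¬g); with O(¬k) we get O(¬g).
From O(¬g) and premise 9, O(¬g -> ¬d), we obtain O(¬d).
Premises 2, 3 do not contribute to this derivation.
Thus O(¬d), which is F(d): d is forbidden.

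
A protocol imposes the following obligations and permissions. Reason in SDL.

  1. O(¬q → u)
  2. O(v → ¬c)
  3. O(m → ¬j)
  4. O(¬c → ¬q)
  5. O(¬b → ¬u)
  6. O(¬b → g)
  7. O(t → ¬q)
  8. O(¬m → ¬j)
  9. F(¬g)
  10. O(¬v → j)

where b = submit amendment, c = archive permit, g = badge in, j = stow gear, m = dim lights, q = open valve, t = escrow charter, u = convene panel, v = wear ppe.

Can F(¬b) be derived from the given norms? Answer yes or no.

Premises 3 and 8 cover both cases: O(m → ¬j) and O(¬m → ¬j). Since m ∨ ¬m is a tautology, O(¬j) follows.
The contrapositive of premise 10 (O(¬v → j)) is O(¬j → v), and O(¬j) is already established, so O(v).
Premise 2 is O(v → ¬c); since O(v), deontic closure gives O(¬c).
With premise 4, O(¬c → ¬q), the K-axiom yields O(¬q).
With premise 1, O(¬q → u), the K-axiom yields O(u).
The contrapositive of premise 5 (O(¬b → ¬u)) is O(u → b), and O(u) is already established, so O(b).
Premises 6, 7, 9 do not contribute to this derivation.
So O(b) holds, i.e. F(¬b). The claim follows.

Yes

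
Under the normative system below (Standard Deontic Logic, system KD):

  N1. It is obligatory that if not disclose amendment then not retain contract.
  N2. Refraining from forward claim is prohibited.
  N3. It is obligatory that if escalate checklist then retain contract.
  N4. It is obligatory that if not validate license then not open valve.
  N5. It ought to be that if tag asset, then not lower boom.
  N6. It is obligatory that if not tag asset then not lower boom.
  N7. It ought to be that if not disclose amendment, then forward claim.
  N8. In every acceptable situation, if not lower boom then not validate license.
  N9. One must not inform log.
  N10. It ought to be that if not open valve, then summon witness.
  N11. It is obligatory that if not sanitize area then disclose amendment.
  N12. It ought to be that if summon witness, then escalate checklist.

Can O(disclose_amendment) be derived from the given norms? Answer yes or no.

Yes

Premises 5 and 6 are O(tag_asset → ¬lower_boom) and O(¬tag_asset → ¬lower_boom); every ideal world satisfies tag_asset or ¬tag_asset, so in either case ¬lower_boom holds — hence O(¬lower_boom).
Premise 8 is O(¬lower_boom → ¬validate_license); since O(¬lower_boom), deontic closure gives O(¬validate_license).
Applying K to premise 4 (O(¬validate_license → ¬open_valve)) and O(¬validate_license) yields O(¬open_valve).
From O(¬open_valve) and premise 10, O(¬open_valve → summon_witness), we obtain O(summon_witness).
Premise 12 is O(summon_witness → escalate_checklist); since O(summon_witness), deontic closure gives O(escalate_checklist).
Premise 3 is O(escalate_checklist → retain_contract); since O(escalate_checklist), deontic closure gives O(retain_contract).
Premise 1, O(¬disclose_amendment → ¬retain_contract), contraposes to O(retain_contract → disclose_amendment); with O(retain_contract) we get O(disclose_amendment).
Premises 2, 7, 9, 11 do not contribute to this derivation.
So O(disclose_amendment) follows.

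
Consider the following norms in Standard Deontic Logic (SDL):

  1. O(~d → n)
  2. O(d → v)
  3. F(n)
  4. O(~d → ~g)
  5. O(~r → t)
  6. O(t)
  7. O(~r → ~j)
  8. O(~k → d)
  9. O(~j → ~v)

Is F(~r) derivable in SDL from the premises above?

Premise 3 is F(n), i.e. O(~n).
Premise 1 is O(~d → n); contrapositively O(~n → d). Since O(~n) holds, K gives O(d).
Applying K to premise 2 (O(d → v)) and O(d) yields O(v).
Premise 9, O(~j → ~v), contraposes to O(v → j); with O(v) we get O(j).
The contrapositive of premise 7 (O(~r → ~j)) is O(j → r), and O(j) is already established, so O(r).
Premises 4, 5, 6, 8 do not contribute to this derivation.
So O(r) holds, i.e. F(~r). The claim follows.

Yes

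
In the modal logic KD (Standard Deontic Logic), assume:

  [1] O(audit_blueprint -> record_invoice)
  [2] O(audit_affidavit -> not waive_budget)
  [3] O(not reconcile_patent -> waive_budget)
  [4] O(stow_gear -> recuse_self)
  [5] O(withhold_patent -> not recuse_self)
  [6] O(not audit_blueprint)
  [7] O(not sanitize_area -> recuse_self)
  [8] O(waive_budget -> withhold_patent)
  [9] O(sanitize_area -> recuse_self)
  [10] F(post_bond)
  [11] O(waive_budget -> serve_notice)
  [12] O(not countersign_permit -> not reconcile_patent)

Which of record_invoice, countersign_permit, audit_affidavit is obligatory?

countersign_permit

Premises 9 and 7 cover both cases: O(sanitize_area -> recuse_self) and O(not sanitize_area -> recuse_self). Since sanitize_area ∨ not sanitize_area is a tautology, O(recuse_self) follows.
Premise 5, O(withhold_patent -> not recuse_self), contraposes to O(recuse_self -> not withhold_patent); with O(recuse_self) we get O(not withhold_patent).
The contrapositive of premise 8 (O(waive_budget -> withhold_patent)) is O(not withhold_patent -> not waive_budget), and O(not withhold_patent) is already established, so O(not waive_budget).
Premise 3 is O(not reconcile_patent -> waive_budget); contrapositively O(not waive_budget -> reconcile_patent). Since O(not waive_budget) holds, K gives O(reconcile_patent).
Premise 12, O(not countersign_permit -> not reconcile_patent), contraposes to O(reconcile_patent -> countersign_permit); with O(reconcile_patent) we get O(countersign_permit).
So O(countersign_permit) holds — countersign_permit is obligatory. None of the other listed options is made obligatory by any chain of premises.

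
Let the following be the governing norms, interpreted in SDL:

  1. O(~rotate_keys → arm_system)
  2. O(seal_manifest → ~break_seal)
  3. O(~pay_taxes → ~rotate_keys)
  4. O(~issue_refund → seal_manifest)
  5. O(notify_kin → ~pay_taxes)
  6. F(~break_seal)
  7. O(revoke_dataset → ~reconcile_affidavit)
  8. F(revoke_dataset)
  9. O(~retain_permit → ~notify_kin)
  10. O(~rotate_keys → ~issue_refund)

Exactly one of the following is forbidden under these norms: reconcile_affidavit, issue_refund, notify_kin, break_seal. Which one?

Premise 6 is F(~break_seal), i.e. O(break_seal).
Premise 2, O(seal_manifest → ~break_seal), contraposes to O(break_seal → ~seal_manifest); with O(break_seal) we get O(~seal_manifest).
Premise 4, O(~issue_refund → seal_manifest), contraposes to O(~seal_manifest → issue_refund); with O(~seal_manifest) we get O(issue_refund).
Premise 10 is O(~rotate_keys → ~issue_refund); contrapositively O(issue_refund → rotate_keys). Since O(issue_refund) holds, K gives O(rotate_keys).
Premise 3, O(~pay_taxes → ~rotate_keys), contraposes to O(rotate_keys → pay_taxes); with O(rotate_keys) we get O(pay_taxes).
The contrapositive of premise 5 (O(notify_kin → ~pay_taxes)) is O(pay_taxes → ~notify_kin), and O(pay_taxes) is already established, so O(~notify_kin).
So O(~notify_kin) holds, i.e. notify_kin is forbidden. None of the other listed options is forbidden under the premises.

notify_kin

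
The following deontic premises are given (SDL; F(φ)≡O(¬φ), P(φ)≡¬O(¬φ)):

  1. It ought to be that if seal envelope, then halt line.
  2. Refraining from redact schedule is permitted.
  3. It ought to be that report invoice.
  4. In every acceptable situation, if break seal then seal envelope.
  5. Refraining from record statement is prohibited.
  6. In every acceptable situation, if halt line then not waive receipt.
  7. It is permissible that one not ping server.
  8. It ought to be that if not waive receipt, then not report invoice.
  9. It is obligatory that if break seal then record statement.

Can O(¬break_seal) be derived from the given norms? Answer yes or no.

Premise 3 states O(report_invoice) outright.
The contrapositive of premise 8 (O(¬waive_receipt → ¬report_invoice)) is O(report_invoice → waive_receipt), and O(report_invoice) is already established, so O(waive_receipt).
Premise 6 is O(halt_line → ¬waive_receipt); contrapositively O(waive_receipt → ¬halt_line). Since O(waive_receipt) holds, K gives O(¬halt_line).
The contrapositive of premise 1 (O(seal_envelope → halt_line)) is O(¬halt_line → ¬seal_envelope), and O(¬halt_line) is already established, so O(¬seal_envelope).
Premise 4, O(break_seal → seal_envelope), contraposes to O(¬seal_envelope → ¬break_seal); with O(¬seal_envelope) we get O(¬break_seal).
Premises 2, 5, 7, 9 do not contribute to this derivation.
So O(¬break_seal) follows.

Yes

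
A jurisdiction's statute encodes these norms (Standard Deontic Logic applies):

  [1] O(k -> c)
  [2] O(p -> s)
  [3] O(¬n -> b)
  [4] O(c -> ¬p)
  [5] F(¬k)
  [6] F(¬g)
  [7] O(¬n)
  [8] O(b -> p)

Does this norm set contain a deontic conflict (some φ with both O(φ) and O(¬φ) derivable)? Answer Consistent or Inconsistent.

Premise 5, F(¬k), is equivalent to O(k).
From O(k) and premise 1, O(k -> c), we obtain O(c).
With premise 4, O(c -> ¬p), the K-axiom yields O(¬p).
The contrapositive of premise 8 (O(b -> p)) is O(¬p -> ¬b), and O(¬p) is already established, so O(¬b).
The contrapositive of premise 3 (O(¬n -> b)) is O(¬b -> n), and O(¬b) is already established, so O(n).
However, premise 7 gives O(¬n).
We now have both O(n) and O(¬n) — n is simultaneously obligatory and forbidden, violating the D-axiom.

Inconsistent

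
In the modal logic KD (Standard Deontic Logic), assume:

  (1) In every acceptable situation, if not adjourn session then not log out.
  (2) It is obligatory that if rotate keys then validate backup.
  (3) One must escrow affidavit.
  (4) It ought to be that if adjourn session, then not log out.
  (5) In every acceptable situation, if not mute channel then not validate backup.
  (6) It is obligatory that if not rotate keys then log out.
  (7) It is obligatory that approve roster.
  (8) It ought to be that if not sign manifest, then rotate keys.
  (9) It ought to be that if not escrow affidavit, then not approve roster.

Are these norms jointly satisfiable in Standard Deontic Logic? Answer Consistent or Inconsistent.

Consistent

Premise 9 is O(¬escrow_affidavit → ¬approve_roster), but O(¬escrow_affidavit) is not derivable from the premises, so it does not yield O(¬approve_roster).
So O(¬approve_roster) is not derivable, and the apparent clash with O(approve_roster) does not arise.
A world satisfying every obligation exists (e.g. adjourn_session=false, approve_roster=true, escrow_affidavit=true, log_out=false, mute_channel=true, rotate_keys=true, sign_manifest=false, validate_backup=true); no atom is both obligatory and forbidden, so the set is consistent.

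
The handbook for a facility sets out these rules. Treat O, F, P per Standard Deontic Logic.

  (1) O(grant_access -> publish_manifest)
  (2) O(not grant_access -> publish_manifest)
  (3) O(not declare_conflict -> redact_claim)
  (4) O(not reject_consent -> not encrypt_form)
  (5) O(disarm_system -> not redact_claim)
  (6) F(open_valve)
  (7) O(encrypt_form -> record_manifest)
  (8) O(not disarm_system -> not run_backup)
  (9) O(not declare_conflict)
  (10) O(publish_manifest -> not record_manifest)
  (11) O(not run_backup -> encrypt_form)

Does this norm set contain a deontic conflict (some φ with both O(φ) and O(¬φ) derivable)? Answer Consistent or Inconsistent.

By case analysis on grant_access: premise 1 gives O(grant_access -> publish_manifest) and premise 2 gives O(not grant_access -> publish_manifest), so O(publish_manifest) either way.
Premise 10 is O(publish_manifest -> not record_manifest); since O(publish_manifest), deontic closure gives O(not record_manifest).
The contrapositive of premise 7 (O(encrypt_form -> record_manifest)) is O(not record_manifest -> not encrypt_form), and O(not record_manifest) is already established, so O(not encrypt_form).
The contrapositive of premise 11 (O(not run_backup -> encrypt_form)) is O(not encrypt_form -> run_backup), and O(not encrypt_form) is already established, so O(run_backup).
Premise 8 is O(not disarm_system -> not run_backup); contrapositively O(run_backup -> disarm_system). Since O(run_backup) holds, K gives O(disarm_system).
With premise 5, O(disarm_system -> not redact_claim), the K-axiom yields O(not redact_claim).
The contrapositive of premise 3 (O(not declare_conflict -> redact_claim)) is O(not redact_claim -> declare_conflict), and O(not redact_claim) is already established, so O(declare_conflict).
But premise 9 directly asserts O(not declare_conflict).
We now have both O(declare_conflict) and O(not declare_conflict) — declare_conflict is simultaneously obligatory and forbidden, violating the D-axiom.

Inconsistent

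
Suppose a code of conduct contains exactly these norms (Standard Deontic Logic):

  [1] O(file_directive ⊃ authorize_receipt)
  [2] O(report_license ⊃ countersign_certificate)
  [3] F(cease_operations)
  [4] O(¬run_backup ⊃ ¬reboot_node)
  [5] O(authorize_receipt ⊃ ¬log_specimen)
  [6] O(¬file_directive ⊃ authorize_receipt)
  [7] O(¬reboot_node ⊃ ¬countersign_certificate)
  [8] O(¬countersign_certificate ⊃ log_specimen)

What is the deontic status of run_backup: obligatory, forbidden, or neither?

Premises 1 and 6 cover both cases: O(file_directive ⊃ authorize_receipt) and O(¬file_directive ⊃ authorize_receipt). Since file_directive ∨ ¬file_directive is a tautology, O(authorize_receipt) follows.
From O(authorize_receipt) and premise 5, O(authorize_receipt ⊃ ¬log_specimen), we obtain O(¬log_specimen).
Premise 8, O(¬countersign_certificate ⊃ log_specimen), contraposes to O(¬log_specimen ⊃ countersign_certificate); with O(¬log_specimen) we get O(countersign_certificate).
The contrapositive of premise 7 (O(¬reboot_node ⊃ ¬countersign_certificate)) is O(countersign_certificate ⊃ reboot_node), and O(countersign_certificate) is already established, so O(reboot_node).
Premise 4, O(¬run_backup ⊃ ¬reboot_node), contraposes to O(reboot_node ⊃ run_backup); with O(reboot_node) we get O(run_backup).
Premises 2, 3 do not contribute to this derivation.
Hence run_backup is obligatory.

Obligatory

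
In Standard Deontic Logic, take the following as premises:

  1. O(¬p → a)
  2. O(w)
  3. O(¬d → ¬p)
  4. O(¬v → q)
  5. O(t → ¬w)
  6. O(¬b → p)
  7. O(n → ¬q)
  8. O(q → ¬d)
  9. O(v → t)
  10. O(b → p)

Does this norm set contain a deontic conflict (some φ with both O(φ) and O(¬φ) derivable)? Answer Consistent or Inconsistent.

Inconsistent

Premises 10 and 6 are O(b → p) and O(¬b → p); every ideal world satisfies b or ¬b, so in either case p holds — hence O(p).
Premise 3, O(¬d → ¬p), contraposes to O(p → d); with O(p) we get O(d).
Premise 8, O(q → ¬d), contraposes to O(d → ¬q); with O(d) we get O(¬q).
Premise 4 is O(¬v → q); contrapositively O(¬q → v). Since O(¬q) holds, K gives O(v).
Premise 9 is O(v → t); since O(v), deontic closure gives O(t).
Premise 5 is O(t → ¬w); since O(t), deontic closure gives O(¬w).
But premise 2 directly asserts O(w).
We now have both O(¬w) and O(w) — w is simultaneously obligatory and forbidden, violating the D-axiom.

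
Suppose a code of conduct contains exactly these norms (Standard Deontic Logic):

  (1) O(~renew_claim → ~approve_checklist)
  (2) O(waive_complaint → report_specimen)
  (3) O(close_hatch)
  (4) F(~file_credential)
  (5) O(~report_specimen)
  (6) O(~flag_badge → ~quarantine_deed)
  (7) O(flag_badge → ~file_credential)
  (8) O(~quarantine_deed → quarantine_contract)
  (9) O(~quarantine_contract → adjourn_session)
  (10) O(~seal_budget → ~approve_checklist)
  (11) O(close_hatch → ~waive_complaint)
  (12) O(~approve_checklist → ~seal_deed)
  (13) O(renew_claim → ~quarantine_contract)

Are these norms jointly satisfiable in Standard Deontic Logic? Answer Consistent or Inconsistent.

Consistent

Premise 2 is O(waive_complaint → report_specimen), but O(waive_complaint) is not derivable from the premises, so it does not yield O(report_specimen).
So O(report_specimen) is not derivable, and the apparent clash with O(~report_specimen) does not arise.
A world satisfying every obligation exists (e.g. adjourn_session=false, approve_checklist=false, close_hatch=true, file_credential=true, flag_badge=false, quarantine_contract=true, quarantine_deed=false, renew_claim=false, report_specimen=false, seal_budget=false, seal_deed=false, waive_complaint=false); no atom is both obligatory and forbidden, so the set is consistent.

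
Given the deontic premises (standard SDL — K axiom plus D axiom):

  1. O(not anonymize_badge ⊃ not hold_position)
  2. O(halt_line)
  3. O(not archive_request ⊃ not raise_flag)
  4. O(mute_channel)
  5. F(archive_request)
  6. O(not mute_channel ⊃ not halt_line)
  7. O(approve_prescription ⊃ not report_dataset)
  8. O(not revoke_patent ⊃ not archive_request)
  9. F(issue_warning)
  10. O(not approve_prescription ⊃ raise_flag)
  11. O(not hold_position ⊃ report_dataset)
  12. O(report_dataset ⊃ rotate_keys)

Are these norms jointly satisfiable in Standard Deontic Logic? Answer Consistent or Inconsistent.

Premise 6 is O(not mute_channel ⊃ not halt_line), but O(not mute_channel) is not derivable from the premises, so it does not yield O(not halt_line).
So O(not halt_line) is not derivable, and the apparent clash with O(halt_line) does not arise.
A world satisfying every obligation exists (e.g. anonymize_badge=true, approve_prescription=true, archive_request=false, halt_line=true, hold_position=true, issue_warning=false, mute_channel=true, raise_flag=false, report_dataset=false, revoke_patent=false, rotate_keys=false); no atom is both obligatory and forbidden, so the set is consistent.

Consistent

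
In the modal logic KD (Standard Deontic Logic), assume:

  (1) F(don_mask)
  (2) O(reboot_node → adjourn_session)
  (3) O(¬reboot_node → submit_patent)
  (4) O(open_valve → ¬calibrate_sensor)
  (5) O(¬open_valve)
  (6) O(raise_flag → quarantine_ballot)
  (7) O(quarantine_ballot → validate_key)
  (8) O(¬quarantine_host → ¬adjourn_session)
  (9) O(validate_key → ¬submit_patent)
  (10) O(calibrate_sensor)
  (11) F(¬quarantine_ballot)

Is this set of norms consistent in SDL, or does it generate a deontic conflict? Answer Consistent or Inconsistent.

Consistent

Premise 4 is O(open_valve → ¬calibrate_sensor), but O(open_valve) is not derivable from the premises, so it does not yield O(¬calibrate_sensor).
So O(¬calibrate_sensor) is not derivable, and the apparent clash with O(calibrate_sensor) does not arise.
A world satisfying every obligation exists (e.g. adjourn_session=true, calibrate_sensor=true, don_mask=false, open_valve=false, quarantine_ballot=true, quarantine_host=true, raise_flag=false, reboot_node=true, submit_patent=false, validate_key=true); no atom is both obligatory and forbidden, so the set is consistent.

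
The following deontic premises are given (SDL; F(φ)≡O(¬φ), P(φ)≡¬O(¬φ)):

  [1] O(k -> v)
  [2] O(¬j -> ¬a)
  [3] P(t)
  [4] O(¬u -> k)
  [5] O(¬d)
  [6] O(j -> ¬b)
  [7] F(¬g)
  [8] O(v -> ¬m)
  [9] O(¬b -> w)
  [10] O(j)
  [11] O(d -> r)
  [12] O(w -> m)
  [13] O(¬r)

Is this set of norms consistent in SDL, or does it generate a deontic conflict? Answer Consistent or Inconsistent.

Consistent

Premise 11 is O(d -> r), but O(d) is not derivable from the premises, so it does not yield O(r).
So O(r) is not derivable, and the apparent clash with O(¬r) does not arise.
A world satisfying every obligation exists (e.g. a=false, b=false, d=false, g=true, j=true, k=false, m=true, r=false, t=false, u=true, v=false, w=true); no atom is both obligatory and forbidden, so the set is consistent.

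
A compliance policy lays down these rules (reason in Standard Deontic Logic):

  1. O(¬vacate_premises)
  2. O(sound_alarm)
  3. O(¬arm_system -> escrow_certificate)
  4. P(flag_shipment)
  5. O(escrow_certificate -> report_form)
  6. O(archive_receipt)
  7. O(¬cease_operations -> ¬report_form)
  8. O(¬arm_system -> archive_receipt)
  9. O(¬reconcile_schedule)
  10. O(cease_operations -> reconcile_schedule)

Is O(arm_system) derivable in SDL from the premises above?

Yes

Premise 9 states O(¬reconcile_schedule) outright.
Premise 10, O(cease_operations -> reconcile_schedule), contraposes to O(¬reconcile_schedule -> ¬cease_operations); with O(¬reconcile_schedule) we get O(¬cease_operations).
Premise 7 is O(¬cease_operations -> ¬report_form); since O(¬cease_operations), deontic closure gives O(¬report_form).
Premise 5, O(escrow_certificate -> report_form), contraposes to O(¬report_form -> ¬escrow_certificate); with O(¬report_form) we get O(¬escrow_certificate).
Premise 3, O(¬arm_system -> escrow_certificate), contraposes to O(¬escrow_certificate -> arm_system); with O(¬escrow_certificate) we get O(arm_system).
Premises 1, 2, 4, 6, 8 do not contribute to this derivation.
So O(arm_system) follows.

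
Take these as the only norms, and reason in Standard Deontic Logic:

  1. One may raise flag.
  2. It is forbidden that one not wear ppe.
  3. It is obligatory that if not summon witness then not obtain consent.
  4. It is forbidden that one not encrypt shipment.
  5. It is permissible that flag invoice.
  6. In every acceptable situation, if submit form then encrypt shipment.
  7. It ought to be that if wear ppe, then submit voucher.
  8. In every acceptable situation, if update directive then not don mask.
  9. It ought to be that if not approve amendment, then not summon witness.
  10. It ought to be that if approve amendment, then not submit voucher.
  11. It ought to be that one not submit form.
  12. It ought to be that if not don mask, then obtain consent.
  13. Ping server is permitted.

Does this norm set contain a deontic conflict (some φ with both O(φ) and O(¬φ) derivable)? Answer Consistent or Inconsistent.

Consistent

Premise 6 is O(submit_form → encrypt_shipment); even if O(encrypt_shipment) held, inferring O(submit_form) would be affirming the consequent — invalid.
So O(submit_form) is not derivable, and the apparent clash with O(¬submit_form) does not arise.
A world satisfying every obligation exists (e.g. approve_amendment=false, don_mask=true, encrypt_shipment=true, flag_invoice=false, obtain_consent=false, ping_server=false, raise_flag=false, submit_form=false, submit_voucher=true, summon_witness=false, update_directive=false, wear_ppe=true); no atom is both obligatory and forbidden, so the set is consistent.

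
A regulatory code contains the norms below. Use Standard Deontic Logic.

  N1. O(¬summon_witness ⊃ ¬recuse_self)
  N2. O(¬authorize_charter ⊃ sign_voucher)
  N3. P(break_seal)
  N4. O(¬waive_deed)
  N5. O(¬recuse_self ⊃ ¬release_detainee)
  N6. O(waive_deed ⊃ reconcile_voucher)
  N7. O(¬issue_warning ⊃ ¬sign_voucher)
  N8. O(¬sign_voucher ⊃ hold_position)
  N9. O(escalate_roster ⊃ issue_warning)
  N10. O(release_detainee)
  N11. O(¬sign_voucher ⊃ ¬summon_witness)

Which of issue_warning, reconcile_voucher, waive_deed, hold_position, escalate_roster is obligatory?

issue_warning

From premise 10 we have O(release_detainee).
Premise 5, O(¬recuse_self ⊃ ¬release_detainee), contraposes to O(release_detainee ⊃ recuse_self); with O(release_detainee) we get O(recuse_self).
The contrapositive of premise 1 (O(¬summon_witness ⊃ ¬recuse_self)) is O(recuse_self ⊃ summon_witness), and O(recuse_self) is already established, so O(summon_witness).
Premise 11, O(¬sign_voucher ⊃ ¬summon_witness), contraposes to O(summon_witness ⊃ sign_voucher); with O(summon_witness) we get O(sign_voucher).
Premise 7 is O(¬issue_warning ⊃ ¬sign_voucher); contrapositively O(sign_voucher ⊃ issue_warning). Since O(sign_voucher) holds, K gives O(issue_warning).
So O(issue_warning) holds — issue_warning is obligatory. None of the other listed options is made obligatory by any chain of premises.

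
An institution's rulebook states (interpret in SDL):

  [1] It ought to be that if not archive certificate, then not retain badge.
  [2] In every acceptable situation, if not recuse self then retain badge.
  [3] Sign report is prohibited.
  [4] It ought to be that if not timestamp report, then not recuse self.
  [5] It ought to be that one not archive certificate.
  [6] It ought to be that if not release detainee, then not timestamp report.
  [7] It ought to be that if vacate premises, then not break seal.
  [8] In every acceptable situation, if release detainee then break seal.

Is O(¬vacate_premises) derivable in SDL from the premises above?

Yes

Premise 5 states O(¬archive_certificate) outright.
Applying K to premise 1 (O(¬archive_certificate → ¬retain_badge)) and O(¬archive_certificate) yields O(¬retain_badge).
Premise 2, O(¬recuse_self → retain_badge), contraposes to O(¬retain_badge → recuse_self); with O(¬retain_badge) we get O(recuse_self).
Premise 4, O(¬timestamp_report → ¬recuse_self), contraposes to O(recuse_self → timestamp_report); with O(recuse_self) we get O(timestamp_report).
Premise 6 is O(¬release_detainee → ¬timestamp_report); contrapositively O(timestamp_report → release_detainee). Since O(timestamp_report) holds, K gives O(release_detainee).
With premise 8, O(release_detainee → break_seal), the K-axiom yields O(break_seal).
The contrapositive of premise 7 (O(vacate_premises → ¬break_seal)) is O(break_seal → ¬vacate_premises), and O(break_seal) is already established, so O(¬vacate_premises).
Premise 3 does not contribute to this derivation.
So O(¬vacate_premises) follows.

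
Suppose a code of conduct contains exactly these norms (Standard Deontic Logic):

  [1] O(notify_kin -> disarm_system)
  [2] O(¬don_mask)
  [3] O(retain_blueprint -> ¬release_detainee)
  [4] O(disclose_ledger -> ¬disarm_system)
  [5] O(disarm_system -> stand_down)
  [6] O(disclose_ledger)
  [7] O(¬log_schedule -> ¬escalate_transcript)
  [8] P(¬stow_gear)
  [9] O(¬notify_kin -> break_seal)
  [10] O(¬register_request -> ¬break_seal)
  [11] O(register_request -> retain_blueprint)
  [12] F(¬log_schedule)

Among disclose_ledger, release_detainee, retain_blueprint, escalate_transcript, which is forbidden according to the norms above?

release_detainee

Premise 6 gives O(disclose_ledger).
Premise 4 is O(disclose_ledger -> ¬disarm_system); since O(disclose_ledger), deontic closure gives O(¬disarm_system).
Premise 1 is O(notify_kin -> disarm_system); contrapositively O(¬disarm_system -> ¬notify_kin). Since O(¬disarm_system) holds, K gives O(¬notify_kin).
With premise 9, O(¬notify_kin -> break_seal), the K-axiom yields O(break_seal).
Premise 10 is O(¬register_request -> ¬break_seal); contrapositively O(break_seal -> register_request). Since O(break_seal) holds, K gives O(register_request).
Applying K to premise 11 (O(register_request -> retain_blueprint)) and O(register_request) yields O(retain_blueprint).
Applying K to premise 3 (O(retain_blueprint -> ¬release_detainee)) and O(retain_blueprint) yields O(¬release_detainee).
So O(¬release_detainee) holds, i.e. release_detainee is forbidden. None of the other listed options is forbidden under the premises.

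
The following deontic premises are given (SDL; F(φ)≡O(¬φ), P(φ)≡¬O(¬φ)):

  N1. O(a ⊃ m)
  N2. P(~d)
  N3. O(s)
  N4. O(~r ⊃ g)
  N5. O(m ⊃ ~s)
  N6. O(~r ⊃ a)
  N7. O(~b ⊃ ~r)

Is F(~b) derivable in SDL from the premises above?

Yes

Premise 3 states O(s) outright.
The contrapositive of premise 5 (O(m ⊃ ~s)) is O(s ⊃ ~m), and O(s) is already established, so O(~m).
The contrapositive of premise 1 (O(a ⊃ m)) is O(~m ⊃ ~a), and O(~m) is already established, so O(~a).
Premise 6, O(~r ⊃ a), contraposes to O(~a ⊃ r); with O(~a) we get O(r).
Premise 7 is O(~b ⊃ ~r); contrapositively O(r ⊃ b). Since O(r) holds, K gives O(b).
Premises 2, 4 do not contribute to this derivation.
So O(b) holds, i.e. F(~b). The claim follows.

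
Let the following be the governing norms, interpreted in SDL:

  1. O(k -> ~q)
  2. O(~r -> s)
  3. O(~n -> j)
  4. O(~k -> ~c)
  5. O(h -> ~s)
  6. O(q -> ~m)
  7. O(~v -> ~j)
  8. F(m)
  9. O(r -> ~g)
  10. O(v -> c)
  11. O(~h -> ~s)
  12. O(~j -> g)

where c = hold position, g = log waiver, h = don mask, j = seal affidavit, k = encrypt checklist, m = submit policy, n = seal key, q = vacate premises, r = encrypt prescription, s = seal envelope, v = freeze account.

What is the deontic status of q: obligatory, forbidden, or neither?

Premises 5 and 11 cover both cases: O(h -> ~s) and O(~h -> ~s). Since h ∨ ~h is a tautology, O(~s) follows.
The contrapositive of premise 2 (O(~r -> s)) is O(~s -> r), and O(~s) is already established, so O(r).
Premise 9 is O(r -> ~g); since O(r), deontic closure gives O(~g).
Premise 12, O(~j -> g), contraposes to O(~g -> j); with O(~g) we get O(j).
Premise 7, O(~v -> ~j), contraposes to O(j -> v); with O(j) we get O(v).
Applying K to premise 10 (O(v -> c)) and O(v) yields O(c).
Premise 4, O(~k -> ~c), contraposes to O(c -> k); with O(c) we get O(k).
With premise 1, O(k -> ~q), the K-axiom yields O(~q).
Premises 3, 6, 8 do not contribute to this derivation.
Thus O(~q), which is F(q): q is forbidden.

Forbidden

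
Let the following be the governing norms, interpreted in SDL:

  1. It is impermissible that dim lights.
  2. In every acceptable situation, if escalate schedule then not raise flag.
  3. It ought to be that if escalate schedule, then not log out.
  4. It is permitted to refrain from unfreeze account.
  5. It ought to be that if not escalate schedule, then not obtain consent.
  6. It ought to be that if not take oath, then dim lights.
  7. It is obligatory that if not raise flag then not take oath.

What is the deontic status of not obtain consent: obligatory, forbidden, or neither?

Obligatory

Premise 1 is F(dim_lights), i.e. O(¬dim_lights).
Premise 6, O(¬take_oath → dim_lights), contraposes to O(¬dim_lights → take_oath); with O(¬dim_lights) we get O(take_oath).
Premise 7, O(¬raise_flag → ¬take_oath), contraposes to O(take_oath → raise_flag); with O(take_oath) we get O(raise_flag).
Premise 2 is O(escalate_schedule → ¬raise_flag); contrapositively O(raise_flag → ¬escalate_schedule). Since O(raise_flag) holds, K gives O(¬escalate_schedule).
Applying K to premise 5 (O(¬escalate_schedule → ¬obtain_consent)) and O(¬escalate_schedule) yields O(¬obtain_consent).
Premises 3, 4 do not contribute to this derivation.
Hence ¬obtain_consent is obligatory.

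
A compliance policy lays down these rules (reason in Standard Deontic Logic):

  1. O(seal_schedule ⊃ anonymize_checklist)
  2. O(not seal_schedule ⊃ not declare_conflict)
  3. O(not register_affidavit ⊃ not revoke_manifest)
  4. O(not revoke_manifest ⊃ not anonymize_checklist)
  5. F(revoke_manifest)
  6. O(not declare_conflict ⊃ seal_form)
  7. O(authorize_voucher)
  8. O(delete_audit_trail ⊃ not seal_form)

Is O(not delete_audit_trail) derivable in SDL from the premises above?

Yes

Premise 5, F(revoke_manifest), is equivalent to O(not revoke_manifest).
Applying K to premise 4 (O(not revoke_manifest ⊃ not anonymize_checklist)) and O(not revoke_manifest) yields O(not anonymize_checklist).
The contrapositive of premise 1 (O(seal_schedule ⊃ anonymize_checklist)) is O(not anonymize_checklist ⊃ not seal_schedule), and O(not anonymize_checklist) is already established, so O(not seal_schedule).
Applying K to premise 2 (O(not seal_schedule ⊃ not declare_conflict)) and O(not seal_schedule) yields O(not declare_conflict).
From O(not declare_conflict) and premise 6, O(not declare_conflict ⊃ seal_form), we obtain O(seal_form).
Premise 8 is O(delete_audit_trail ⊃ not seal_form); contrapositively O(seal_form ⊃ not delete_audit_trail). Since O(seal_form) holds, K gives O(not delete_audit_trail).
Premises 3, 7 do not contribute to this derivation.
So O(not delete_audit_trail) follows.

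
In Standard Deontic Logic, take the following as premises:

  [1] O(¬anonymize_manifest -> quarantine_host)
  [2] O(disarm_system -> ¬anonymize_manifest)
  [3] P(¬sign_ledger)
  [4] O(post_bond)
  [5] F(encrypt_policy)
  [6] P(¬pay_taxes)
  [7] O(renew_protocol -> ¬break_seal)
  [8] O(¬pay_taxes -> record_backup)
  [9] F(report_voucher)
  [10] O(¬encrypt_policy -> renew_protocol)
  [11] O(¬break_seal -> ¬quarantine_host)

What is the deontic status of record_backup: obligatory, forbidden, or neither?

Premise 8 is O(¬pay_taxes -> record_backup), but O(¬pay_taxes) is not derivable from the premises (the permission P(¬pay_taxes) asserts only ¬O(pay_taxes), not O(¬pay_taxes)), so it does not yield O(record_backup).
No premise or chain of K-axiom applications forces O(record_backup), and none forces O(¬record_backup). So record_backup is neither obligatory nor forbidden under these norms.

Neither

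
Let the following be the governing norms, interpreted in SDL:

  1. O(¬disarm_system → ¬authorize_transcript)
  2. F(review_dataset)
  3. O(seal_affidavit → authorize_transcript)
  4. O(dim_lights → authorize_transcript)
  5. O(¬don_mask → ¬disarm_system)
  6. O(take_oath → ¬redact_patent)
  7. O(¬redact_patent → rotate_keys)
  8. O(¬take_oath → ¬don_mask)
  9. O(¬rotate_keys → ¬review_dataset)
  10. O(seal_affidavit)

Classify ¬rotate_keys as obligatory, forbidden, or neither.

Premise 10 states O(seal_affidavit) outright.
With premise 3, O(seal_affidavit → authorize_transcript), the K-axiom yields O(authorize_transcript).
Premise 1, O(¬disarm_system → ¬authorize_transcript), contraposes to O(authorize_transcript → disarm_system); with O(authorize_transcript) we get O(disarm_system).
Premise 5, O(¬don_mask → ¬disarm_system), contraposes to O(disarm_system → don_mask); with O(disarm_system) we get O(don_mask).
Premise 8, O(¬take_oath → ¬don_mask), contraposes to O(don_mask → take_oath); with O(don_mask) we get O(take_oath).
From O(take_oath) and premise 6, O(take_oath → ¬redact_patent), we obtain O(¬redact_patent).
Applying K to premise 7 (O(¬redact_patent → rotate_keys)) and O(¬redact_patent) yields O(rotate_keys).
Premises 2, 4, 9 do not contribute to this derivation.
Thus O(rotate_keys), which is F(¬rotate_keys): ¬rotate_keys is forbidden.

Forbidden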